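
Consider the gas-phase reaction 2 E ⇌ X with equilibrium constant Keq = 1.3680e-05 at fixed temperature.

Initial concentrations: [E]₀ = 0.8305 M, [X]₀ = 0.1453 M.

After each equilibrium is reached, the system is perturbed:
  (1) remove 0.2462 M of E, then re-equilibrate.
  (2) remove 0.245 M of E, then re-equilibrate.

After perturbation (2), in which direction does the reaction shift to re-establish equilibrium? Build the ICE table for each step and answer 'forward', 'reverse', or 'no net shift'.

Q₀ = 0.2107 vs Keq = 1.3680e-05 ⇒ Q>K, reverse
Step 1:
                  E         X
  Initial    0.8305    0.1453
  Change     0.2906   -0.1453
  Equil       1.121 1.7193e-05
  solve Keq expr → x = -0.1453; check Q = 1.3680e-05
Then remove 0.2462 M of E.
Step 2:
                  E         X
  Initial    0.8749 1.7193e-05
  Change  1.3444e-05 -6.7220e-06
  Equil      0.8749 1.0471e-05
  solve Keq expr → x = -6.7220e-06; check Q = 1.3680e-05
Then remove 0.245 M of E.
Step 3:
                  E         X
  Initial    0.6299 1.0471e-05
  Change  1.0086e-05 -5.0432e-06
  Equil      0.6299 5.4277e-06
  solve Keq expr → x = -5.0432e-06; check Q = 1.3680e-05

Direction: reverse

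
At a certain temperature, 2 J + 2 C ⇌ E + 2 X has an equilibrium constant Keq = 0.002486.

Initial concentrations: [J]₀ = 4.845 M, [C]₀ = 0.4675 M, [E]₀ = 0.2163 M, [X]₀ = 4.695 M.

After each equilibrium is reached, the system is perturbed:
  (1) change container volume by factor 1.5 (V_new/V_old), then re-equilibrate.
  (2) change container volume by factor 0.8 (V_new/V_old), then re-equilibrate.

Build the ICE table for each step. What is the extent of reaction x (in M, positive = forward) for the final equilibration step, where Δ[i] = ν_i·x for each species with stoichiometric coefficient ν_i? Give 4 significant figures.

Q₀ = 0.9293 vs Keq = 0.002486 ⇒ Q>K, reverse
Step 1:
                   J          C          E          X
  Initial      4.845     0.4675     0.2163      4.695
  Change      0.4265     0.4265    -0.2133    -0.4265
  Equil        5.272      0.894   0.003031      4.268
  solve Keq expr → x = -0.2133; check Q = 0.002486
Then change container volume by factor 1.5 (V_new/V_old).
Step 2:
                   J          C          E          X
  Initial      3.514      0.596    0.00202      2.846
  Change     0.00133    0.00133 -6.6518e-04   -0.00133
  Equil        3.516     0.5974   0.001355      2.844
  solve Keq expr → x = -6.6518e-04; check Q = 0.002486
Then change container volume by factor 0.8 (V_new/V_old).
Step 3:
                   J          C          E          X
  Initial      4.395     0.7467   0.001694      3.555
  Change  -8.3402e-04 -8.3402e-04 4.1701e-04 8.3402e-04
  Equil        4.394     0.7459   0.002111      3.556
  solve Keq expr → x = 4.1701e-04; check Q = 0.002486

x = 4.1701e-04 M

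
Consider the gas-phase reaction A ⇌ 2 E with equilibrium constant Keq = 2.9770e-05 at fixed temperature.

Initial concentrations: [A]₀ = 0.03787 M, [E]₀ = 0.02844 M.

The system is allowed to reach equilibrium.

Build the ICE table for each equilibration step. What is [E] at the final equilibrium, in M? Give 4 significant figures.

Q₀ = 0.02136 vs Keq = 2.9770e-05 ⇒ Q>K, reverse
Step 1:
                  A         E
  init      0.03787   0.02844
  Δ          0.0136   -0.0272
  eq        0.05147  0.001238
  solve Keq expr → x = -0.0136; check Q = 2.9770e-05

[E]_eq = 0.001238 M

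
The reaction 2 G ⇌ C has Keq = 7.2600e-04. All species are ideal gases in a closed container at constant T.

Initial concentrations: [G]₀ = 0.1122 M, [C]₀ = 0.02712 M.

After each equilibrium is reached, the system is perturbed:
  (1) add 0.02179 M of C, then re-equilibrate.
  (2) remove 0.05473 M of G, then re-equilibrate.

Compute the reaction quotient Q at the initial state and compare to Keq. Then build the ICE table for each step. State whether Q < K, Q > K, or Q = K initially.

Q₀ = 2.154 vs Keq = 7.2600e-04 ⇒ Q>K, reverse
Step 1:
                  G         C
  I          0.1122   0.02712
  C          0.0542   -0.0271
  E          0.1664 2.0102e-05
  solve Keq expr → x = -0.0271; check Q = 7.2600e-04
Then add 0.02179 M of C.
Step 2:
                  G         C
  I          0.1664   0.02181
  C         0.04356  -0.02178
  E            0.21 3.2003e-05
  solve Keq expr → x = -0.02178; check Q = 7.2600e-04
Then remove 0.05473 M of G.
Step 3:
                  G         C
  I          0.1552 3.2003e-05
  C       2.9007e-05 -1.4504e-05
  E          0.1553 1.7500e-05
  solve Keq expr → x = -1.4504e-05; check Q = 7.2600e-04

Q₀ = 2.154; Q > K (proceeds reverse)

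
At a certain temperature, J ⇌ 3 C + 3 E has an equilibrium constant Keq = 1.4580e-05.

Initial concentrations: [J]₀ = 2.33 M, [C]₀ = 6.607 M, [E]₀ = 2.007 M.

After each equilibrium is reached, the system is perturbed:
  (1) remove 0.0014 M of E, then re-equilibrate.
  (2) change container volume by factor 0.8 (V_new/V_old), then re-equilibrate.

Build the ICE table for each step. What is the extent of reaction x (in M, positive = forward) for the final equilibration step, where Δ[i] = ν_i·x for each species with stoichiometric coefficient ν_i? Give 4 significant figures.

x = -9.8750e-04 M

Q₀ = 1001 vs Keq = 1.4580e-05 ⇒ Q>K, reverse
Step 1:
                  J         C         E
  Initial      2.33     6.607     2.007
  Change     0.6665    -1.999    -1.999
  Equil       2.996     4.608  0.007644
  solve Keq expr → x = -0.6665; check Q = 1.4580e-05
Then remove 0.0014 M of E.
Step 2:
                  J         C         E
  Initial     2.996     4.608  0.006244
  Change  -4.6576e-04  0.001397  0.001397
  Equil       2.996     4.609  0.007641
  solve Keq expr → x = 4.6576e-04; check Q = 1.4580e-05
Then change container volume by factor 0.8 (V_new/V_old).
Step 3:
                  J         C         E
  Initial     3.745     5.761  0.009551
  Change  9.8750e-04 -0.002963 -0.002963
  Equil       3.746     5.758  0.006589
  solve Keq expr → x = -9.8750e-04; check Q = 1.4580e-05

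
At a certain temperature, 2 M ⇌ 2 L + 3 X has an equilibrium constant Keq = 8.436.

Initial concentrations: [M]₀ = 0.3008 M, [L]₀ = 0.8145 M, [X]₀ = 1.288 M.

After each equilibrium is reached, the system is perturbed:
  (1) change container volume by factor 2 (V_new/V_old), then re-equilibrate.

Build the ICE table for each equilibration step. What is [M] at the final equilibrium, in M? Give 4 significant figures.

Q₀ = 15.67 vs Keq = 8.436 ⇒ Q>K, reverse
Step 1:
                   M          L          X
  I           0.3008     0.8145      1.288
  C           0.0504    -0.0504    -0.0756
  E           0.3512     0.7641      1.212
  solve Keq expr → x = -0.0252; check Q = 8.436
Then change container volume by factor 2 (V_new/V_old).
Step 2:
                   M          L          X
  I           0.1756     0.3821     0.6062
  C         -0.07812    0.07812     0.1172
  E          0.09748     0.4602     0.7234
  solve Keq expr → x = 0.03906; check Q = 8.436

[M]_eq = 0.09748 M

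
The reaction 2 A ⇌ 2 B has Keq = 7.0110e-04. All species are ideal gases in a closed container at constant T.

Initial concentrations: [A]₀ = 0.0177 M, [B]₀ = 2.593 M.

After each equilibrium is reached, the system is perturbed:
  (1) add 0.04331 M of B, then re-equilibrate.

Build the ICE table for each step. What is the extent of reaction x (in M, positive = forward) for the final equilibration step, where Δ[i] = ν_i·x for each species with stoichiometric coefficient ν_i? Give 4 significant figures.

Q₀ = 2.1461e+04 vs Keq = 7.0110e-04 ⇒ Q>K, reverse
Step 1:
                  A         B
  init       0.0177     2.593
  Δ           2.526    -2.526
  eq          2.543   0.06734
  solve Keq expr → x = -1.263; check Q = 7.0110e-04
Then add 0.04331 M of B.
Step 2:
                  A         B
  init        2.543    0.1107
  Δ         0.04219  -0.04219
  eq          2.586   0.06846
  solve Keq expr → x = -0.0211; check Q = 7.0110e-04

x = -0.0211 M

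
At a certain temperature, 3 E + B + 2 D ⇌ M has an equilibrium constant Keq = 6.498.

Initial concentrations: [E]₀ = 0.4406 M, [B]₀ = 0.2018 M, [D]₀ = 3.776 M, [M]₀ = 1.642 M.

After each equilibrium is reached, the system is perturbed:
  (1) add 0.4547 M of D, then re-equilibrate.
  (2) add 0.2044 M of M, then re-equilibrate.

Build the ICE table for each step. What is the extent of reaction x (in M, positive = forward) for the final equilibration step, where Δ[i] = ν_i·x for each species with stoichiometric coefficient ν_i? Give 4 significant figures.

x = -0.00421 M

Q₀ = 6.672 vs Keq = 6.498 ⇒ Q>K, reverse
Step 1:
                    E           B           D           M
  Initial      0.4406      0.2018       3.776       1.642
  Change     0.002939  9.7965e-04    0.001959 -9.7965e-04
  Equil        0.4435      0.2028       3.778       1.641
  solve Keq expr → x = -9.7965e-04; check Q = 6.498
Then add 0.4547 M of D.
Step 2:
                    E           B           D           M
  Initial      0.4435      0.2028       4.233       1.641
  Change     -0.02482   -0.008274    -0.01655    0.008274
  Equil        0.4187      0.1945       4.216       1.649
  solve Keq expr → x = 0.008274; check Q = 6.498
Then add 0.2044 M of M.
Step 3:
                    E           B           D           M
  Initial      0.4187      0.1945       4.216       1.854
  Change      0.01263     0.00421     0.00842    -0.00421
  Equil        0.4313      0.1987       4.225       1.849
  solve Keq expr → x = -0.00421; check Q = 6.498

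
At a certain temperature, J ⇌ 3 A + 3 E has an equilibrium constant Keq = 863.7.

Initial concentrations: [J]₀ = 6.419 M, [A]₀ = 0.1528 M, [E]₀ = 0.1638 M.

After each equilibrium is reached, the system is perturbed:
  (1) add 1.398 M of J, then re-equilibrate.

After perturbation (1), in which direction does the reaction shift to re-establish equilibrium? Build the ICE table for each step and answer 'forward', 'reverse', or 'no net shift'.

Direction: forward

Q₀ = 2.4426e-06 vs Keq = 863.7 ⇒ Q<K, forward
Step 1:
                   J          A          E
  init         6.419     0.1528     0.1638
  Δ           -1.298      3.893      3.893
  eq           5.121      4.046      4.057
  solve Keq expr → x = 1.298; check Q = 863.7
Then add 1.398 M of J.
Step 2:
                   J          A          E
  init         6.519      4.046      4.057
  Δ          -0.0535     0.1605     0.1605
  eq           6.466      4.207      4.218
  solve Keq expr → x = 0.0535; check Q = 863.7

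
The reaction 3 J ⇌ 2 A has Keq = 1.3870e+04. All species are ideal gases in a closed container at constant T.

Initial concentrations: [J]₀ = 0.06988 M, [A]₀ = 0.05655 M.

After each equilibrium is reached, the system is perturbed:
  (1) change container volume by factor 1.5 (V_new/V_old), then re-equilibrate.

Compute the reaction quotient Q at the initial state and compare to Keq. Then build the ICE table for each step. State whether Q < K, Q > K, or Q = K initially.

Q₀ = 9.371; Q < K (proceeds forward)

Q₀ = 9.371 vs Keq = 1.3870e+04 ⇒ Q<K, forward
Step 1:
                    J           A
  init        0.06988     0.05655
  Δ          -0.06108     0.04072
  eq         0.008803     0.09727
  solve Keq expr → x = 0.02036; check Q = 1.3870e+04
Then change container volume by factor 1.5 (V_new/V_old).
Step 2:
                    J           A
  init       0.005869     0.06485
  Δ        8.1183e-04 -5.4122e-04
  eq          0.00668      0.0643
  solve Keq expr → x = -2.7061e-04; check Q = 1.3870e+04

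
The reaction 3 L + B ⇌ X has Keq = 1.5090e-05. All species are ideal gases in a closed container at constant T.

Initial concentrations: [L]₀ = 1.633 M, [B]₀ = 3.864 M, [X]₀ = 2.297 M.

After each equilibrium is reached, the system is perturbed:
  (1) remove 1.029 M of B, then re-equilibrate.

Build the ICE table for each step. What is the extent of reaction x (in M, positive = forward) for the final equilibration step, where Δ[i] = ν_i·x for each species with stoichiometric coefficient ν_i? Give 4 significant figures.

x = -0.008588 M

Q₀ = 0.1365 vs Keq = 1.5090e-05 ⇒ Q>K, reverse
Step 1:
                  L         B         X
  Initial     1.633     3.864     2.297
  Change      6.729     2.243    -2.243
  Equil       8.362     6.107   0.05389
  solve Keq expr → x = -2.243; check Q = 1.5090e-05
Then remove 1.029 M of B.
Step 2:
                  L         B         X
  Initial     8.362     5.078   0.05389
  Change    0.02576  0.008588 -0.008588
  Equil       8.388     5.087    0.0453
  solve Keq expr → x = -0.008588; check Q = 1.5090e-05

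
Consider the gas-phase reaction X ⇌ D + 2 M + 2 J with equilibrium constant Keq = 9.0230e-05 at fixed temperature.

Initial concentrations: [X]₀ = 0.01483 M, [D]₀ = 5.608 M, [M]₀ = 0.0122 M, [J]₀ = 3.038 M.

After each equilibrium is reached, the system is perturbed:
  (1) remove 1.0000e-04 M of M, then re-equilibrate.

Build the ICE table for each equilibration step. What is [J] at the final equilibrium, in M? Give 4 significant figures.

Q₀ = 0.5195 vs Keq = 9.0230e-05 ⇒ Q>K, reverse
Step 1:
                    X           D           M           J
  Initial     0.01483       5.608      0.0122       3.038
  Change     0.006004   -0.006004    -0.01201    -0.01201
  Equil       0.02083       5.602  1.9144e-04       3.026
  solve Keq expr → x = -0.006004; check Q = 9.0230e-05
Then remove 1.0000e-04 M of M.
Step 2:
                    X           D           M           J
  Initial     0.02083       5.602  9.1437e-05       3.026
  Change  -4.9882e-05  4.9882e-05  9.9764e-05  9.9764e-05
  Equil       0.02078       5.602  1.9120e-04       3.026
  solve Keq expr → x = 4.9882e-05; check Q = 9.0230e-05

[J]_eq = 3.026 M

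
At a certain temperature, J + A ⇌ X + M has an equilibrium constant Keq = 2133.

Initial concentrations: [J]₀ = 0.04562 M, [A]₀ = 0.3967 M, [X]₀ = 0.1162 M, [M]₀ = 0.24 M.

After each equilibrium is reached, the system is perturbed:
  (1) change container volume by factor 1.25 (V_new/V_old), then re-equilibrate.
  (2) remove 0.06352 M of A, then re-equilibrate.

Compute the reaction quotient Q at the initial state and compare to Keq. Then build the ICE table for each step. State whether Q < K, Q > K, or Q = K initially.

Q₀ = 1.541; Q < K (proceeds forward)

Q₀ = 1.541 vs Keq = 2133 ⇒ Q<K, forward
Step 1:
                  J         A         X         M
  I         0.04562    0.3967    0.1162      0.24
  C        -0.04556  -0.04556   0.04556   0.04556
  E       6.1672e-05    0.3511    0.1618    0.2856
  solve Keq expr → x = 0.04556; check Q = 2133
Then change container volume by factor 1.25 (V_new/V_old).
Step 2:
                  J         A         X         M
  I       4.9338e-05    0.2809    0.1294    0.2284
  C               0         0         0         0
  E       4.9338e-05    0.2809    0.1294    0.2284
  solve Keq expr → x = 0; check Q = 2133
Then remove 0.06352 M of A.
Step 3:
                  J         A         X         M
  I       4.9338e-05    0.2174    0.1294    0.2284
  C       1.4401e-05 1.4401e-05 -1.4401e-05 -1.4401e-05
  E       6.3738e-05    0.2174    0.1294    0.2284
  solve Keq expr → x = -1.4401e-05; check Q = 2133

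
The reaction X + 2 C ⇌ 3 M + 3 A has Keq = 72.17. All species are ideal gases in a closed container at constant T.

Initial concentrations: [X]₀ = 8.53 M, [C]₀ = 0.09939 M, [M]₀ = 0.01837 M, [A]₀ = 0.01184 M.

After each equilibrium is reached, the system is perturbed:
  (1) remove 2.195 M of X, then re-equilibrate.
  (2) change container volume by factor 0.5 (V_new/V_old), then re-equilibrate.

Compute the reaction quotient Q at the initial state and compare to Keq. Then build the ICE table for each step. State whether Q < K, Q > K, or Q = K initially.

Q₀ = 1.2211e-10; Q < K (proceeds forward)

Q₀ = 1.2211e-10 vs Keq = 72.17 ⇒ Q<K, forward
Step 1:
                   X          C          M          A
  init          8.53    0.09939    0.01837    0.01184
  Δ         -0.04961   -0.09921     0.1488     0.1488
  eq            8.48 1.7794e-04     0.1672     0.1607
  solve Keq expr → x = 0.04961; check Q = 72.17
Then remove 2.195 M of X.
Step 2:
                   X          C          M          A
  init         6.285 1.7794e-04     0.1672     0.1607
  Δ       1.4293e-05 2.8586e-05 -4.2879e-05 -4.2879e-05
  eq           6.285 2.0653e-04     0.1671     0.1606
  solve Keq expr → x = -1.4293e-05; check Q = 72.17
Then change container volume by factor 0.5 (V_new/V_old).
Step 3:
                   X          C          M          A
  init         12.57 4.1305e-04     0.3343     0.3212
  Δ       3.7167e-04 7.4333e-04  -0.001115  -0.001115
  eq           12.57   0.001156     0.3332     0.3201
  solve Keq expr → x = -3.7167e-04; check Q = 72.17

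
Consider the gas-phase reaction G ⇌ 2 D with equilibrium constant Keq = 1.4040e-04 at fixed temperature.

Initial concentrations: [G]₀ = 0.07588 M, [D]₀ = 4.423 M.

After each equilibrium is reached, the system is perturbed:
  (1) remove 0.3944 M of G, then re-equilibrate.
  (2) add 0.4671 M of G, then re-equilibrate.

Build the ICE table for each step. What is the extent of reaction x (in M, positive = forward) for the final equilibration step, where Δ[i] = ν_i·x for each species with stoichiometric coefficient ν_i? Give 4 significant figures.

Q₀ = 257.8 vs Keq = 1.4040e-04 ⇒ Q>K, reverse
Step 1:
                   G          D
  I          0.07588      4.423
  C            2.203     -4.405
  E            2.278    0.01789
  solve Keq expr → x = -2.203; check Q = 1.4040e-04
Then remove 0.3944 M of G.
Step 2:
                   G          D
  I            1.884    0.01789
  C       8.0901e-04  -0.001618
  E            1.885    0.01627
  solve Keq expr → x = -8.0901e-04; check Q = 1.4040e-04
Then add 0.4671 M of G.
Step 3:
                   G          D
  I            2.352    0.01627
  C       -9.5029e-04   0.001901
  E            2.351    0.01817
  solve Keq expr → x = 9.5029e-04; check Q = 1.4040e-04

x = 9.5029e-04 M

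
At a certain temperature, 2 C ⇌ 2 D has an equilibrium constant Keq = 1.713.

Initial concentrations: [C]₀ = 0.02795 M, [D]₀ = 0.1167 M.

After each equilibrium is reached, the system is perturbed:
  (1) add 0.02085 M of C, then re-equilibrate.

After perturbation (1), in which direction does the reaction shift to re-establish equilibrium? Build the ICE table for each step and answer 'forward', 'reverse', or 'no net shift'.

Direction: forward

Q₀ = 17.43 vs Keq = 1.713 ⇒ Q>K, reverse
Step 1:
                  C         D
  I         0.02795    0.1167
  C          0.0347   -0.0347
  E         0.06265     0.082
  solve Keq expr → x = -0.01735; check Q = 1.713
Then add 0.02085 M of C.
Step 2:
                  C         D
  I          0.0835     0.082
  C        -0.01182   0.01182
  E         0.07168   0.09382
  solve Keq expr → x = 0.00591; check Q = 1.713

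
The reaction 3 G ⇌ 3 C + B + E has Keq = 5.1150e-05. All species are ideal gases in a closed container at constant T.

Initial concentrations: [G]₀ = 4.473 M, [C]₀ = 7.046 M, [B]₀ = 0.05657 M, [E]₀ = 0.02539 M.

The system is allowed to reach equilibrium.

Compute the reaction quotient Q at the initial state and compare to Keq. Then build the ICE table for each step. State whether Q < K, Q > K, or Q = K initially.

Q₀ = 0.005614 vs Keq = 5.1150e-05 ⇒ Q>K, reverse
Step 1:
                    G           C           B           E
  Initial       4.473       7.046     0.05657     0.02539
  Change      0.07482    -0.07482    -0.02494    -0.02494
  Equil         4.548       6.971     0.03163  4.4901e-04
  solve Keq expr → x = -0.02494; check Q = 5.1150e-05

Q₀ = 0.005614; Q > K (proceeds reverse)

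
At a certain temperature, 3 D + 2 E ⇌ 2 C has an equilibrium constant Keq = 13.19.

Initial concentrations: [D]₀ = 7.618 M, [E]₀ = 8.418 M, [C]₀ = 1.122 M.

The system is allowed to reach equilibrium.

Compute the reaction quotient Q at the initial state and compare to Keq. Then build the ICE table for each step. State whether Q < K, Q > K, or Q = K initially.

Q₀ = 4.0183e-05; Q < K (proceeds forward)

Q₀ = 4.0183e-05 vs Keq = 13.19 ⇒ Q<K, forward
Step 1:
                    D           E           C
  I             7.618       8.418       1.122
  C            -7.048      -4.698       4.698
  E            0.5705        3.72        5.82
  solve Keq expr → x = 2.349; check Q = 13.19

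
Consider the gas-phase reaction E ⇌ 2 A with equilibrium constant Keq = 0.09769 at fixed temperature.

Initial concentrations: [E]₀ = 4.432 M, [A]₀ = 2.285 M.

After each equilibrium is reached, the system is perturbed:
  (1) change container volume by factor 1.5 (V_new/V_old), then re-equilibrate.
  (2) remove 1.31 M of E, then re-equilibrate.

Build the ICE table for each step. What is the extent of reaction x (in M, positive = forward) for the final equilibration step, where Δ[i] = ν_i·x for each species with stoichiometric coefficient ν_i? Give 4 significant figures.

x = -0.05879 M

Q₀ = 1.178 vs Keq = 0.09769 ⇒ Q>K, reverse
Step 1:
                  E         A
  Initial     4.432     2.285
  Change     0.7855    -1.571
  Equil       5.218    0.7139
  solve Keq expr → x = -0.7855; check Q = 0.09769
Then change container volume by factor 1.5 (V_new/V_old).
Step 2:
                  E         A
  Initial     3.478     0.476
  Change   -0.05133    0.1027
  Equil       3.427    0.5786
  solve Keq expr → x = 0.05133; check Q = 0.09769
Then remove 1.31 M of E.
Step 3:
                  E         A
  Initial     2.117    0.5786
  Change    0.05879   -0.1176
  Equil       2.176     0.461
  solve Keq expr → x = -0.05879; check Q = 0.09769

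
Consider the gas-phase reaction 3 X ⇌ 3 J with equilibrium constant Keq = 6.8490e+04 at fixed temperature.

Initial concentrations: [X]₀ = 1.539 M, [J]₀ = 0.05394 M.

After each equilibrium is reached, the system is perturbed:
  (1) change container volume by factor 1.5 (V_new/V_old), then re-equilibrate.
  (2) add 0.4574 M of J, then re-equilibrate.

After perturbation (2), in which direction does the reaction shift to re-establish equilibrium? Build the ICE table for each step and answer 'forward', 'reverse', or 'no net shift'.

Direction: reverse

Q₀ = 4.3054e-05 vs Keq = 6.8490e+04 ⇒ Q<K, forward
Step 1:
                    X           J
  I             1.539     0.05394
  C            -1.501       1.501
  E             0.038       1.555
  solve Keq expr → x = 0.5003; check Q = 6.8490e+04
Then change container volume by factor 1.5 (V_new/V_old).
Step 2:
                    X           J
  I           0.02534       1.037
  C                 0           0
  E           0.02534       1.037
  solve Keq expr → x = 0; check Q = 6.8490e+04
Then add 0.4574 M of J.
Step 3:
                    X           J
  I           0.02534       1.494
  C           0.01091    -0.01091
  E           0.03625       1.483
  solve Keq expr → x = -0.003638; check Q = 6.8490e+04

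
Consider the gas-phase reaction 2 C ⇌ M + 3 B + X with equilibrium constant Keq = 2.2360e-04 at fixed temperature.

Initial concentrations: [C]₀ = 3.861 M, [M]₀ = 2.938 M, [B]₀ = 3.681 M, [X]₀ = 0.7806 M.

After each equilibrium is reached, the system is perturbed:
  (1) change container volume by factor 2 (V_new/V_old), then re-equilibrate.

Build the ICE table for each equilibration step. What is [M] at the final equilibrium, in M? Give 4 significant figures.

[M]_eq = 1.083 M

Q₀ = 7.673 vs Keq = 2.2360e-04 ⇒ Q>K, reverse
Step 1:
                  C         M         B         X
  Initial     3.861     2.938     3.681    0.7806
  Change      1.559   -0.7793    -2.338   -0.7793
  Equil        5.42     2.159     1.343  0.001256
  solve Keq expr → x = -0.7793; check Q = 2.2360e-04
Then change container volume by factor 2 (V_new/V_old).
Step 2:
                  C         M         B         X
  Initial      2.71     1.079    0.6715 6.2807e-04
  Change  -0.008169  0.004085   0.01225  0.004085
  Equil       2.702     1.083    0.6837  0.004713
  solve Keq expr → x = 0.004085; check Q = 2.2360e-04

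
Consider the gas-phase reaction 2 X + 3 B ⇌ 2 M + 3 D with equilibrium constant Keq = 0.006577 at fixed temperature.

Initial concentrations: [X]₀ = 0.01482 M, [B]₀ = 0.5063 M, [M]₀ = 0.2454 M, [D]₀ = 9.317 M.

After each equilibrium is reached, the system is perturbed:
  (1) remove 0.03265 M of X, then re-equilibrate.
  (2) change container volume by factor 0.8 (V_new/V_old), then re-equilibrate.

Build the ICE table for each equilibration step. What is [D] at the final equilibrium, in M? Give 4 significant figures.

[D]_eq = 11.19 M

Q₀ = 1.7087e+06 vs Keq = 0.006577 ⇒ Q>K, reverse
Step 1:
                  X         B         M         D
  I         0.01482    0.5063    0.2454     9.317
  C          0.2448    0.3671   -0.2448   -0.3671
  E          0.2596    0.8734 6.4181e-04      8.95
  solve Keq expr → x = -0.1224; check Q = 0.006577
Then remove 0.03265 M of X.
Step 2:
                  X         B         M         D
  I          0.2269    0.8734 6.4181e-04      8.95
  C       8.0401e-05 1.2060e-04 -8.0401e-05 -1.2060e-04
  E           0.227    0.8736 5.6141e-04      8.95
  solve Keq expr → x = -4.0200e-05; check Q = 0.006577
Then change container volume by factor 0.8 (V_new/V_old).
Step 3:
                  X         B         M         D
  I          0.2838     1.092 7.0176e-04     11.19
  C               0         0         0         0
  E          0.2838     1.092 7.0176e-04     11.19
  solve Keq expr → x = 0; check Q = 0.006577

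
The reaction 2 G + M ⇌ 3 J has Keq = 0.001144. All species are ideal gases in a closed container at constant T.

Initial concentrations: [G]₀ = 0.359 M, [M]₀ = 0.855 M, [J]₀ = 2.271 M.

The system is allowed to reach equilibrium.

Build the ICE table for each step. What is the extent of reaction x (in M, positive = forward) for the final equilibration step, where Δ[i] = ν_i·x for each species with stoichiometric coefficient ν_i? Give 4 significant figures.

x = -0.6982 M

Q₀ = 106.3 vs Keq = 0.001144 ⇒ Q>K, reverse
Step 1:
                    G           M           J
  init          0.359       0.855       2.271
  Δ             1.396      0.6982      -2.095
  eq            1.755       1.553      0.1763
  solve Keq expr → x = -0.6982; check Q = 0.001144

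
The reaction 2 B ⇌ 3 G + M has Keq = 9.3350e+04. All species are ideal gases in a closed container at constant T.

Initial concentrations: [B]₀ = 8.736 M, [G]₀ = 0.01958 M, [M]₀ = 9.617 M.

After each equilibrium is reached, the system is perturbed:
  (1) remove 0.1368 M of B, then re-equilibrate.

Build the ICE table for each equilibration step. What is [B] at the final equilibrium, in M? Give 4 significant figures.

Q₀ = 9.4592e-07 vs Keq = 9.3350e+04 ⇒ Q<K, forward
Step 1:
                    B           G           M
  I             8.736     0.01958       9.617
  C            -8.211       12.32       4.105
  E            0.5253       12.34       13.72
  solve Keq expr → x = 4.105; check Q = 9.3350e+04
Then remove 0.1368 M of B.
Step 2:
                    B           G           M
  I            0.3885       12.34       13.72
  C            0.1238     -0.1857    -0.06191
  E            0.5123       12.15       13.66
  solve Keq expr → x = -0.06191; check Q = 9.3350e+04

[B]_eq = 0.5123 M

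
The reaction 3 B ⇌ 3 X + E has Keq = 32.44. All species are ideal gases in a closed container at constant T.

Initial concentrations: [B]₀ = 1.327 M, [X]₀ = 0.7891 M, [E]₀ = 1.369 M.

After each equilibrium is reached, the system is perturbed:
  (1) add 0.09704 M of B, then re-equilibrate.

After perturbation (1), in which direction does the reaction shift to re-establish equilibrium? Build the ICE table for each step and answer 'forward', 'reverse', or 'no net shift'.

Q₀ = 0.2879 vs Keq = 32.44 ⇒ Q<K, forward
Step 1:
                   B          X          E
  I            1.327     0.7891      1.369
  C          -0.7573     0.7573     0.2524
  E           0.5697      1.546      1.621
  solve Keq expr → x = 0.2524; check Q = 32.44
Then add 0.09704 M of B.
Step 2:
                   B          X          E
  I           0.6667      1.546      1.621
  C         -0.06887    0.06887    0.02296
  E           0.5978      1.615      1.644
  solve Keq expr → x = 0.02296; check Q = 32.44

Direction: forward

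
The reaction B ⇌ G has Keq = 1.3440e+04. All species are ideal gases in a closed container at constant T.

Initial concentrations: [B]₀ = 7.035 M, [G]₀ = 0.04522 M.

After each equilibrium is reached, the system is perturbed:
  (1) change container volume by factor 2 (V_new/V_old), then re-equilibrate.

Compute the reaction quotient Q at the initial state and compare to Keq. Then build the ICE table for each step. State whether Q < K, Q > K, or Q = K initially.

Q₀ = 0.006428; Q < K (proceeds forward)

Q₀ = 0.006428 vs Keq = 1.3440e+04 ⇒ Q<K, forward
Step 1:
                  B         G
  Initial     7.035   0.04522
  Change     -7.034     7.034
  Equil   5.2676e-04      7.08
  solve Keq expr → x = 7.034; check Q = 1.3440e+04
Then change container volume by factor 2 (V_new/V_old).
Step 2:
                  B         G
  Initial 2.6338e-04      3.54
  Change          0         0
  Equil   2.6338e-04      3.54
  solve Keq expr → x = 0; check Q = 1.3440e+04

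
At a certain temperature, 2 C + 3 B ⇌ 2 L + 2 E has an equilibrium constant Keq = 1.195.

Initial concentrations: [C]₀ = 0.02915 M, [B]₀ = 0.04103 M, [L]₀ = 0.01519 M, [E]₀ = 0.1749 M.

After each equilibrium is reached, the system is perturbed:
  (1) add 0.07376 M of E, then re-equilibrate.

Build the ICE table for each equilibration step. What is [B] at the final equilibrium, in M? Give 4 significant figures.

[B]_eq = 0.05962 M

Q₀ = 120.3 vs Keq = 1.195 ⇒ Q>K, reverse
Step 1:
                   C          B          L          E
  init       0.02915    0.04103    0.01519     0.1749
  Δ          0.01139    0.01709   -0.01139   -0.01139
  eq         0.04054    0.05812   0.003798     0.1635
  solve Keq expr → x = -0.005696; check Q = 1.195
Then add 0.07376 M of E.
Step 2:
                   C          B          L          E
  init       0.04054    0.05812   0.003798     0.2373
  Δ       9.9981e-04     0.0015 -9.9981e-04 -9.9981e-04
  eq         0.04154    0.05962   0.002798     0.2363
  solve Keq expr → x = -4.9991e-04; check Q = 1.195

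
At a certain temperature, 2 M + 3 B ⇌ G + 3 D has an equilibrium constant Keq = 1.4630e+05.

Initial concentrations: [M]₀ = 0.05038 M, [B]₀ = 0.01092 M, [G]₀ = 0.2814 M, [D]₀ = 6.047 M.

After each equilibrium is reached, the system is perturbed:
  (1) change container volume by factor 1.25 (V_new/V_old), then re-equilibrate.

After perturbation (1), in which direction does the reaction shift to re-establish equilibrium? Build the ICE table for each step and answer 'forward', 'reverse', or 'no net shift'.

Q₀ = 1.8826e+10 vs Keq = 1.4630e+05 ⇒ Q>K, reverse
Step 1:
                    M           B           G           D
  Initial     0.05038     0.01092      0.2814       6.047
  Change       0.1312      0.1968    -0.06559     -0.1968
  Equil        0.1816      0.2077      0.2158        5.85
  solve Keq expr → x = -0.06559; check Q = 1.4630e+05
Then change container volume by factor 1.25 (V_new/V_old).
Step 2:
                    M           B           G           D
  Initial      0.1453      0.1662      0.1726        4.68
  Change     0.005084    0.007626   -0.002542   -0.007626
  Equil        0.1503      0.1738      0.1701       4.673
  solve Keq expr → x = -0.002542; check Q = 1.4630e+05

Direction: reverse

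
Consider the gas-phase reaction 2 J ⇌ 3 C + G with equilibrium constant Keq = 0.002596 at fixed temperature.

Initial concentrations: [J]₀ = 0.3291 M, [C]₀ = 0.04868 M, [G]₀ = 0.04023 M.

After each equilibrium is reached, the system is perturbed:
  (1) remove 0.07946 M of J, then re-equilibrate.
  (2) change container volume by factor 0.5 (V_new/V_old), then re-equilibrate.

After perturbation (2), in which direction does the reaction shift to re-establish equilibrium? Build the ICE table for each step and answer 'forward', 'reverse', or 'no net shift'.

Q₀ = 4.2850e-05 vs Keq = 0.002596 ⇒ Q<K, forward
Step 1:
                  J         C         G
  Initial    0.3291   0.04868   0.04023
  Change   -0.06008   0.09012   0.03004
  Equil       0.269    0.1388   0.07027
  solve Keq expr → x = 0.03004; check Q = 0.002596
Then remove 0.07946 M of J.
Step 2:
                  J         C         G
  Initial    0.1896    0.1388   0.07027
  Change    0.01329  -0.01994 -0.006646
  Equil      0.2029    0.1189   0.06362
  solve Keq expr → x = -0.006646; check Q = 0.002596
Then change container volume by factor 0.5 (V_new/V_old).
Step 3:
                  J         C         G
  Initial    0.4057    0.2377    0.1272
  Change    0.04442  -0.06663  -0.02221
  Equil      0.4501    0.1711     0.105
  solve Keq expr → x = -0.02221; check Q = 0.002596

Direction: reverse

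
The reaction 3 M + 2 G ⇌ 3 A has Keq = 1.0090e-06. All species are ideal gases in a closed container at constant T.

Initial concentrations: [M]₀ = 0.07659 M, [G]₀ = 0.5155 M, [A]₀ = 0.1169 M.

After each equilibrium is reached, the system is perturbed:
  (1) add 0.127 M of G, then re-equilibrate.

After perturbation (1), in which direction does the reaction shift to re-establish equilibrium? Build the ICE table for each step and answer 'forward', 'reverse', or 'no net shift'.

Direction: forward

Q₀ = 13.38 vs Keq = 1.0090e-06 ⇒ Q>K, reverse
Step 1:
                    M           G           A
  Initial     0.07659      0.5155      0.1169
  Change       0.1155     0.07703     -0.1155
  Equil        0.1921      0.5925    0.001359
  solve Keq expr → x = -0.03851; check Q = 1.0090e-06
Then add 0.127 M of G.
Step 2:
                    M           G           A
  Initial      0.1921      0.7195    0.001359
  Change  -1.8623e-04 -1.2415e-04  1.8623e-04
  Equil        0.1919      0.7194    0.001546
  solve Keq expr → x = 6.2075e-05; check Q = 1.0090e-06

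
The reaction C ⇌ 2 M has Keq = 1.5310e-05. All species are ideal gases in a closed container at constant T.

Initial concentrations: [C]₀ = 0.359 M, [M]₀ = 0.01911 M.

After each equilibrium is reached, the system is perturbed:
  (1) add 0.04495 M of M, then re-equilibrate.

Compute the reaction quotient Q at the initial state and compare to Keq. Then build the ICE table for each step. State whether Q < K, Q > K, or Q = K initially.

Q₀ = 0.001017 vs Keq = 1.5310e-05 ⇒ Q>K, reverse
Step 1:
                   C          M
  I            0.359    0.01911
  C         0.008369   -0.01674
  E           0.3674   0.002372
  solve Keq expr → x = -0.008369; check Q = 1.5310e-05
Then add 0.04495 M of M.
Step 2:
                   C          M
  I           0.3674    0.04732
  C          0.02244   -0.04488
  E           0.3898   0.002443
  solve Keq expr → x = -0.02244; check Q = 1.5310e-05

Q₀ = 0.001017; Q > K (proceeds reverse)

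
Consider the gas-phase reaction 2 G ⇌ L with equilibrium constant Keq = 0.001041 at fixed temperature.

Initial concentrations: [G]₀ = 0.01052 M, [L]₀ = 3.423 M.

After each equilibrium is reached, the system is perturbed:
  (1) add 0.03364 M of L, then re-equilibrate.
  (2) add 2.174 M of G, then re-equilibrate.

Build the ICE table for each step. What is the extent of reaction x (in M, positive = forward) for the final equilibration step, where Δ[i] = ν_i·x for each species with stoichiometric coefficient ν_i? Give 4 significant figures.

Q₀ = 3.0930e+04 vs Keq = 0.001041 ⇒ Q>K, reverse
Step 1:
                  G         L
  Initial   0.01052     3.423
  Change      6.751    -3.375
  Equil       6.761   0.04759
  solve Keq expr → x = -3.375; check Q = 0.001041
Then add 0.03364 M of L.
Step 2:
                  G         L
  Initial     6.761   0.08123
  Change    0.06543  -0.03271
  Equil       6.827   0.04852
  solve Keq expr → x = -0.03271; check Q = 0.001041
Then add 2.174 M of G.
Step 3:
                  G         L
  Initial     9.001   0.04852
  Change   -0.06906   0.03453
  Equil       8.932   0.08305
  solve Keq expr → x = 0.03453; check Q = 0.001041

x = 0.03453 M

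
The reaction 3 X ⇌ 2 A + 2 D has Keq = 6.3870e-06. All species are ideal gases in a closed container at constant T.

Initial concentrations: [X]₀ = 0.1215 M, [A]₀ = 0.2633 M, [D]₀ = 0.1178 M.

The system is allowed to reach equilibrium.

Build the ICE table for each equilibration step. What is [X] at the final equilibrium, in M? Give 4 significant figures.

Q₀ = 0.5364 vs Keq = 6.3870e-06 ⇒ Q>K, reverse
Step 1:
                    X           A           D
  init         0.1215      0.2633      0.1178
  Δ            0.1726     -0.1151     -0.1151
  eq           0.2941      0.1482     0.00272
  solve Keq expr → x = -0.05754; check Q = 6.3870e-06

[X]_eq = 0.2941 M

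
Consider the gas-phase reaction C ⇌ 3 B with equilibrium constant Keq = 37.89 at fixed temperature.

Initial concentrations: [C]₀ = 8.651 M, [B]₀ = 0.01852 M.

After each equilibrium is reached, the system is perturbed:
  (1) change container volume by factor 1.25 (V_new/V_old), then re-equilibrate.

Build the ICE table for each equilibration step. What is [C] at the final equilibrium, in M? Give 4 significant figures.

Q₀ = 7.3427e-07 vs Keq = 37.89 ⇒ Q<K, forward
Step 1:
                   C          B
  Initial      8.651    0.01852
  Change       -2.09      6.269
  Equil        6.561      6.288
  solve Keq expr → x = 2.09; check Q = 37.89
Then change container volume by factor 1.25 (V_new/V_old).
Step 2:
                   C          B
  Initial      5.249       5.03
  Change      -0.239     0.7169
  Equil         5.01      5.747
  solve Keq expr → x = 0.239; check Q = 37.89

[C]_eq = 5.01 M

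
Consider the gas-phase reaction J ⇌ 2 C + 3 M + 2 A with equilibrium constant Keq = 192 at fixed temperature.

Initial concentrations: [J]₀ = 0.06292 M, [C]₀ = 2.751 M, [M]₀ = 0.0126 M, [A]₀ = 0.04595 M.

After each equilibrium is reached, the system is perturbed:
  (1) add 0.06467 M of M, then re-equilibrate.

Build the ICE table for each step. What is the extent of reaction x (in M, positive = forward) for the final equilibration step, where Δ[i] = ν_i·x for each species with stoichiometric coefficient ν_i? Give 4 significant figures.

x = -1.3539e-05 M

Q₀ = 5.0801e-07 vs Keq = 192 ⇒ Q<K, forward
Step 1:
                   J          C          M          A
  init       0.06292      2.751     0.0126    0.04595
  Δ         -0.06291     0.1258     0.1887     0.1258
  eq      1.0378e-05      2.877     0.2013     0.1718
  solve Keq expr → x = 0.06291; check Q = 192
Then add 0.06467 M of M.
Step 2:
                   J          C          M          A
  init    1.0378e-05      2.877      0.266     0.1718
  Δ       1.3539e-05 -2.7077e-05 -4.0616e-05 -2.7077e-05
  eq      2.3917e-05      2.877      0.266     0.1717
  solve Keq expr → x = -1.3539e-05; check Q = 192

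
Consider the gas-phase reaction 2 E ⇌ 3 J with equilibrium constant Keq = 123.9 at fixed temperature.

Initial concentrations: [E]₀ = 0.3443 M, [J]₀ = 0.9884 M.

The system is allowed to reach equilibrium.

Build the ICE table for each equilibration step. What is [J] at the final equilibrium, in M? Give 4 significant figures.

Q₀ = 8.146 vs Keq = 123.9 ⇒ Q<K, forward
Step 1:
                   E          J
  Initial     0.3443     0.9884
  Change     -0.2105     0.3158
  Equil       0.1338      1.304
  solve Keq expr → x = 0.1053; check Q = 123.9

[J]_eq = 1.304 M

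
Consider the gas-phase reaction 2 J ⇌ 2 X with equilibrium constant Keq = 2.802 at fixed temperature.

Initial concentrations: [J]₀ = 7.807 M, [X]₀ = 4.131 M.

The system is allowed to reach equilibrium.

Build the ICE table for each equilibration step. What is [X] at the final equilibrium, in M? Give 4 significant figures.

Q₀ = 0.28 vs Keq = 2.802 ⇒ Q<K, forward
Step 1:
                  J         X
  I           7.807     4.131
  C          -3.342     3.342
  E           4.465     7.473
  solve Keq expr → x = 1.671; check Q = 2.802

[X]_eq = 7.473 M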